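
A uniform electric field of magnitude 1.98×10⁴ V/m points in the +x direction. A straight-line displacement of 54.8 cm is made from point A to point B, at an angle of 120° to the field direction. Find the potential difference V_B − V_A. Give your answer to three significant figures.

Only the component of displacement along E changes the potential: ΔV = −E·d·cosθ.
ΔV = −(1.98×10⁴ V/m)(0.548 m)cos120° = 5430 V.

5430 V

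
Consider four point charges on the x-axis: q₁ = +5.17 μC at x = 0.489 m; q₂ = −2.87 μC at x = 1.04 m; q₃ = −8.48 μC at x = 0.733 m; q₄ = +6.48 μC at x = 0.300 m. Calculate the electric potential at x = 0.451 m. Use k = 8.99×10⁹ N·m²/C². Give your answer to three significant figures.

Electric potential is a scalar, so the contributions from each charge add algebraically: V = Σ kqᵢ/rᵢ.
Distances from the field point to each charge: r₁ = 0.0380 m, r₂ = 0.589 m, r₃ = 0.282 m, r₄ = 0.151 m.
V = k[(5.17×10⁻⁶)/(0.0380) + (-2.87×10⁻⁶)/(0.589) + (-8.48×10⁻⁶)/(0.282) + (6.48×10⁻⁶)/(0.151)] = 1.29×10⁶ V.

1.29×10⁶ V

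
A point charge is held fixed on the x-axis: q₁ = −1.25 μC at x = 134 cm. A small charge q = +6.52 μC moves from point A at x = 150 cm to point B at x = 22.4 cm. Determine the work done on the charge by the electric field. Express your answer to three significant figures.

-0.392 J

The work done by the electric force is W_field = −ΔU = −q(V_B − V_A) = q(V_A − V_B).
At A: distance to the source charge is 0.160 m; V_A = kq₁/r = -7.02×10⁴ V.
At B: distance to the source charge is 1.12 m; V_B = kq₁/r = -1.01×10⁴ V.
ΔV = V_B − V_A = 6.02×10⁴ V.
W_field = −qΔV = −(6.52×10⁻⁶ C)(6.02×10⁴ V) = -0.392 J.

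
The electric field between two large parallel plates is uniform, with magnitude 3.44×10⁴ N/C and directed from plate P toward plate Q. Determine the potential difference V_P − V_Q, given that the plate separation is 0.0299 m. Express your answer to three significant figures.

1030 V

In a uniform field, potential decreases in the direction of E: ΔV = −E·d for a displacement d parallel to E.
Going from Q to P is a displacement of 0.0299 m opposite to the field, so V_P − V_Q = +Ed = 1030 V.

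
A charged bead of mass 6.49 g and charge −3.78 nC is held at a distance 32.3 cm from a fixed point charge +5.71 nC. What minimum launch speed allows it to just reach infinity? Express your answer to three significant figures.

To just escape, total mechanical energy must reach zero at infinity: ½mv²_min + U = 0, so ½mv²_min = −U = |kQq|/r.
|U| = |kQq|/r = (8.99×10⁹ N·m²/C²)(5.71×10⁻⁹)(3.78×10⁻⁹)/(0.323) = 6.01×10⁻⁷ J.
v_min = √(2|U|/m) = √(2·6.01×10⁻⁷/6.49×10⁻³) = 0.0136 m/s.

0.0136 m/s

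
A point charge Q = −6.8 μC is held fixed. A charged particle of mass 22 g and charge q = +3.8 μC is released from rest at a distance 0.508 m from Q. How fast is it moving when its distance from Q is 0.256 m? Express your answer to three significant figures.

Only the electrostatic force acts, so mechanical energy is conserved: ½mv² = U₁ − U₂ = kQq(1/r₁ − 1/r₂).
U₁ − U₂ = (8.99×10⁹ N·m²/C²)(-6.80×10⁻⁶ C)(3.80×10⁻⁶ C)(1/0.508 − 1/0.256) = 0.450 J.
v = √(2·0.450/0.0220) = 6.40 m/s.

6.40 m/s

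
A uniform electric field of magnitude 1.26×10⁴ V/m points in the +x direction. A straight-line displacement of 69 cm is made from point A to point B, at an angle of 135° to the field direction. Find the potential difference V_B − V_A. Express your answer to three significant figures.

6150 V

Only the component of displacement along E changes the potential: ΔV = −E·d·cosθ.
ΔV = −(1.26×10⁴ V/m)(0.690 m)cos135° = 6150 V.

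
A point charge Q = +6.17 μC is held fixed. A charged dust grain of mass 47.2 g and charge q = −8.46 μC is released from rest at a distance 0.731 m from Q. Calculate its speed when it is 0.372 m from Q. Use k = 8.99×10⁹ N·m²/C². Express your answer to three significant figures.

Only the electrostatic force acts, so mechanical energy is conserved: ½mv² = U₁ − U₂ = kQq(1/r₁ − 1/r₂).
U₁ − U₂ = (8.99×10⁹ N·m²/C²)(6.17×10⁻⁶ C)(-8.46×10⁻⁶ C)(1/0.731 − 1/0.372) = 0.620 J.
v = √(2·0.620/0.0472) = 5.12 m/s.

5.12 m/s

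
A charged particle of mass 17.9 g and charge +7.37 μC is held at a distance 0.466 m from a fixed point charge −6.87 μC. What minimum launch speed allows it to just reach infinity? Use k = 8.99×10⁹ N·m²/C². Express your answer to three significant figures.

To just escape, total mechanical energy must reach zero at infinity: ½mv²_min + U = 0, so ½mv²_min = −U = |kQq|/r.
|U| = |kQq|/r = (8.99×10⁹ N·m²/C²)(6.87×10⁻⁶)(7.37×10⁻⁶)/(0.466) = 0.977 J.
v_min = √(2|U|/m) = √(2·0.977/0.0179) = 10.4 m/s.

10.4 m/s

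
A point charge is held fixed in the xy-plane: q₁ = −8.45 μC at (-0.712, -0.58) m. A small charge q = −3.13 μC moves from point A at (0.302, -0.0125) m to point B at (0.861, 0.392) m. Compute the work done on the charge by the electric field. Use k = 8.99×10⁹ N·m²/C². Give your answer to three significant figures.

0.0760 J

The work done by the electric force is W_field = −ΔU = −q(V_B − V_A) = q(V_A − V_B).
At A: distance to the source charge is 1.16 m; V_A = kq₁/r = -6.54×10⁴ V.
At B: distance to the source charge is 1.85 m; V_B = kq₁/r = -4.11×10⁴ V.
ΔV = V_B − V_A = 2.43×10⁴ V.
W_field = −qΔV = −(-3.13×10⁻⁶ C)(2.43×10⁴ V) = 0.0760 J.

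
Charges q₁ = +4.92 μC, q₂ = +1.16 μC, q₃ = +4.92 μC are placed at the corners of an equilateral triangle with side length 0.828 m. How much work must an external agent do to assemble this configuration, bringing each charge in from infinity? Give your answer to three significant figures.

The work to assemble the configuration equals its total potential energy, U = Σ kqᵢqⱼ/rᵢⱼ over all pairs.
All three pair separations equal the side length, 0.828 m.
U = (0.0620) + (0.263) + (0.0620) = 0.387 J.

0.387 J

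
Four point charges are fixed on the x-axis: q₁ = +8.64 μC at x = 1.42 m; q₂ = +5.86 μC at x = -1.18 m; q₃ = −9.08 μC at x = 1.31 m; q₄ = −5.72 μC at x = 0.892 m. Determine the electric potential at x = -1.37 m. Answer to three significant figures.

Electric potential is a scalar, so the contributions from each charge add algebraically: V = Σ kqᵢ/rᵢ.
Distances from the field point to each charge: r₁ = 2.79 m, r₂ = 0.190 m, r₃ = 2.68 m, r₄ = 2.26 m.
V = k[(8.64×10⁻⁶)/(2.79) + (5.86×10⁻⁶)/(0.190) + (-9.08×10⁻⁶)/(2.68) + (-5.72×10⁻⁶)/(2.26)] = 2.52×10⁵ V.

2.52×10⁵ V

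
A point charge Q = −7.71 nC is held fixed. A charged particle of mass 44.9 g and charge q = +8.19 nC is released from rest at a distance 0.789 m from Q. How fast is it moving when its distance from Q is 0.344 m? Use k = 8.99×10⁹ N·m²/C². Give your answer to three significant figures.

6.44×10⁻³ m/s

Only the electrostatic force acts, so mechanical energy is conserved: ½mv² = U₁ − U₂ = kQq(1/r₁ − 1/r₂).
U₁ − U₂ = (8.99×10⁹ N·m²/C²)(-7.71×10⁻⁹ C)(8.19×10⁻⁹ C)(1/0.789 − 1/0.344) = 9.31×10⁻⁷ J.
v = √(2·9.31×10⁻⁷/0.0449) = 6.44×10⁻³ m/s.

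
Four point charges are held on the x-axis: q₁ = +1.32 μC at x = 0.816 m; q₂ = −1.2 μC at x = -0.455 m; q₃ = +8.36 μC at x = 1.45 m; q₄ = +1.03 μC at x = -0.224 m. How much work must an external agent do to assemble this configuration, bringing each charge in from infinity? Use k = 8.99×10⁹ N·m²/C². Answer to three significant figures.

The assembly work is the sum of pairwise potential energies, U = Σ_{i<j} kqᵢqⱼ/rᵢⱼ.
Pair separations: r₁₂ = 1.27 m, r₁₃ = 0.634 m, r₁₄ = 1.04 m, r₂₃ = 1.91 m, r₂₄ = 0.231 m, r₃₄ = 1.67 m.
Summing all 6 pair terms gives U = 0.108 J.

0.108 J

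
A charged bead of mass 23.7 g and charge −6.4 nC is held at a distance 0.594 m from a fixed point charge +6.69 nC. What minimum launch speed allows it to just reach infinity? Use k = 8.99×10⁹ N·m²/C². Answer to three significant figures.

To just escape, total mechanical energy must reach zero at infinity: ½mv²_min + U = 0, so ½mv²_min = −U = |kQq|/r.
|U| = |kQq|/r = (8.99×10⁹ N·m²/C²)(6.69×10⁻⁹)(6.40×10⁻⁹)/(0.594) = 6.48×10⁻⁷ J.
v_min = √(2|U|/m) = √(2·6.48×10⁻⁷/0.0237) = 7.39×10⁻³ m/s.

7.39×10⁻³ m/s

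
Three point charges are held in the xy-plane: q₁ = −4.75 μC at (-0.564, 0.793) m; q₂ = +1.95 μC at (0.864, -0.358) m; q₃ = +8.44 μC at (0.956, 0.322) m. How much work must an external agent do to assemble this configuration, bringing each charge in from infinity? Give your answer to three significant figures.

-0.0563 J

The work to assemble the configuration equals its total potential energy, U = Σ kqᵢqⱼ/rᵢⱼ over all pairs.
Pair separations: r₁₂ = 1.83 m, r₁₃ = 1.59 m, r₂₃ = 0.686 m.
U = (-0.0454) + (-0.226) + (0.216) = -0.0563 J.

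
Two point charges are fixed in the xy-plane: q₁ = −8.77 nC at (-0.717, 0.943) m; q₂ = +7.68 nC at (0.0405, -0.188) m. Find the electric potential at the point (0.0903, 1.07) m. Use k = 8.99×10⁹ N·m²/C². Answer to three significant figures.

The total potential is the scalar sum of each charge's contribution, V = Σ kqᵢ/rᵢ.
Distances from the field point to each charge: r₁ = 0.817 m, r₂ = 1.26 m.
V = k[(-8.77×10⁻⁹)/(0.817) + (7.68×10⁻⁹)/(1.26)] = -41.6 V.

-41.6 V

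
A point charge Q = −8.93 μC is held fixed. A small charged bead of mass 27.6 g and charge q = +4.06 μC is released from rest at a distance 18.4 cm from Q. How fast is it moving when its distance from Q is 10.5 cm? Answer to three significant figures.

Only the electrostatic force acts, so mechanical energy is conserved: ½mv² = U₁ − U₂ = kQq(1/r₁ − 1/r₂).
U₁ − U₂ = (8.99×10⁹ N·m²/C²)(-8.93×10⁻⁶ C)(4.06×10⁻⁶ C)(1/0.184 − 1/0.105) = 1.33 J.
v = √(2·1.33/0.0276) = 9.83 m/s.

9.83 m/s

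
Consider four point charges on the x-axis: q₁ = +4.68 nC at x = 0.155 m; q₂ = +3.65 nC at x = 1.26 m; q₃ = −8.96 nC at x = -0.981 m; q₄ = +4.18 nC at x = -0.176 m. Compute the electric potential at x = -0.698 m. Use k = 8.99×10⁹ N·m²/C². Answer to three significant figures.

The total potential is the scalar sum of each charge's contribution, V = Σ kqᵢ/rᵢ.
Distances from the field point to each charge: r₁ = 0.853 m, r₂ = 1.96 m, r₃ = 0.283 m, r₄ = 0.522 m.
V = k[(4.68×10⁻⁹)/(0.853) + (3.65×10⁻⁹)/(1.96) + (-8.96×10⁻⁹)/(0.283) + (4.18×10⁻⁹)/(0.522)] = -147 V.

-147 V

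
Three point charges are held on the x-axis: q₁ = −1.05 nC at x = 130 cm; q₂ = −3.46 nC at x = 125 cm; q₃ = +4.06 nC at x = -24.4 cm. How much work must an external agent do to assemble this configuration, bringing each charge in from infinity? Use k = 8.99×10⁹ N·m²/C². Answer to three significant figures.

The assembly work is the sum of pairwise potential energies, U = Σ_{i<j} kqᵢqⱼ/rᵢⱼ.
Pair separations: r₁₂ = 0.0500 m, r₁₃ = 1.54 m, r₂₃ = 1.49 m.
U = (6.53×10⁻⁷) + (-2.48×10⁻⁸) + (-8.45×10⁻⁸) = 5.44×10⁻⁷ J.

5.44×10⁻⁷ J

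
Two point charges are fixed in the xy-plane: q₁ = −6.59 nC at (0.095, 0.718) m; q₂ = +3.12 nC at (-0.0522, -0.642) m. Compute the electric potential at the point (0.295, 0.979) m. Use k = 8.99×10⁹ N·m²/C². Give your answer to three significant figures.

Electric potential is a scalar, so the contributions from each charge add algebraically: V = Σ kqᵢ/rᵢ.
Distances from the field point to each charge: r₁ = 0.329 m, r₂ = 1.66 m.
V = k[(-6.59×10⁻⁹)/(0.329) + (3.12×10⁻⁹)/(1.66)] = -163 V.

-163 V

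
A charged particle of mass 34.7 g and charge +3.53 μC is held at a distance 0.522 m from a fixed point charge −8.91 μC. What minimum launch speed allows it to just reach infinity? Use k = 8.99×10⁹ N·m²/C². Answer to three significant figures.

To just escape, total mechanical energy must reach zero at infinity: ½mv²_min + U = 0, so ½mv²_min = −U = |kQq|/r.
|U| = |kQq|/r = (8.99×10⁹ N·m²/C²)(8.91×10⁻⁶)(3.53×10⁻⁶)/(0.522) = 0.542 J.
v_min = √(2|U|/m) = √(2·0.542/0.0347) = 5.59 m/s.

5.59 m/s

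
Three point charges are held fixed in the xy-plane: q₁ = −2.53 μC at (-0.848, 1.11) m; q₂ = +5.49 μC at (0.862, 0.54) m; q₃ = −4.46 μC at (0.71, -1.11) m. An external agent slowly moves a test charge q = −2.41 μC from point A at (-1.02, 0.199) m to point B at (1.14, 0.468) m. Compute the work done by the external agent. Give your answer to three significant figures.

For quasistatic motion the external work equals the change in potential energy: W_ext = qΔV = q(V_B − V_A).
At A: distances to the source charges are 0.927 m, 1.91 m, 2.17 m; V_A = Σ kqᵢ/rᵢ = -1.72×10⁴ V.
At B: distances to the source charges are 2.09 m, 0.287 m, 1.64 m; V_B = Σ kqᵢ/rᵢ = 1.36×10⁵ V.
ΔV = V_B − V_A = 1.54×10⁵ V.
W_ext = qΔV = (-2.41×10⁻⁶ C)(1.54×10⁵ V) = -0.370 J.

-0.370 J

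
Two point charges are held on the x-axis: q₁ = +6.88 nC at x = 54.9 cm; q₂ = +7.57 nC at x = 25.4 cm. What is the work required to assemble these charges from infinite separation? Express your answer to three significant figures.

The work to assemble the configuration equals its total potential energy, U = Σ kqᵢqⱼ/rᵢⱼ over all pairs.
Pair separations: r₁₂ = 0.295 m.
U = (1.59×10⁻⁶) = 1.59×10⁻⁶ J.

1.59×10⁻⁶ J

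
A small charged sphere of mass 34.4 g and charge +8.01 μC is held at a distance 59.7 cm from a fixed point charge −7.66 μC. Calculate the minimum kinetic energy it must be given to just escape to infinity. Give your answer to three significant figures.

To just escape, total mechanical energy must reach zero at infinity: ½mv²_min + U = 0, so ½mv²_min = −U = |kQq|/r.
|U| = |kQq|/r = (8.99×10⁹ N·m²/C²)(7.66×10⁻⁶)(8.01×10⁻⁶)/(0.597) = 0.924 J.

0.924 J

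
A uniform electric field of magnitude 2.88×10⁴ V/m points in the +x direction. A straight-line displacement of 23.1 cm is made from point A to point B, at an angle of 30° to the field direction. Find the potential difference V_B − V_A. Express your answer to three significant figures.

Only the component of displacement along E changes the potential: ΔV = −E·d·cosθ.
ΔV = −(2.88×10⁴ V/m)(0.231 m)cos30° = -5760 V.

-5760 V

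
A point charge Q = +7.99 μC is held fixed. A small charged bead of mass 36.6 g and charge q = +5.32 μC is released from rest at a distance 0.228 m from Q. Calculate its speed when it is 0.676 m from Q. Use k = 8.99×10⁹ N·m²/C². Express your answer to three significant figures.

Only the electrostatic force acts, so mechanical energy is conserved: ½mv² = U₁ − U₂ = kQq(1/r₁ − 1/r₂).
U₁ − U₂ = (8.99×10⁹ N·m²/C²)(7.99×10⁻⁶ C)(5.32×10⁻⁶ C)(1/0.228 − 1/0.676) = 1.11 J.
v = √(2·1.11/0.0366) = 7.79 m/s.

7.79 m/s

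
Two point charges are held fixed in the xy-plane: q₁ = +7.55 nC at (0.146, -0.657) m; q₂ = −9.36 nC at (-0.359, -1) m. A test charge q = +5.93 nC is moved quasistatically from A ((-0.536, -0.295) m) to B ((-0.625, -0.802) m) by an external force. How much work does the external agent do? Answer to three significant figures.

For quasistatic motion the external work equals the change in potential energy: W_ext = qΔV = q(V_B − V_A).
At A: distances to the source charges are 0.772 m, 0.727 m; V_A = Σ kqᵢ/rᵢ = -27.9 V.
At B: distances to the source charges are 0.785 m, 0.332 m; V_B = Σ kqᵢ/rᵢ = -167 V.
ΔV = V_B − V_A = -139 V.
W_ext = qΔV = (5.93×10⁻⁹ C)(-139 V) = -8.27×10⁻⁷ J.

-8.27×10⁻⁷ J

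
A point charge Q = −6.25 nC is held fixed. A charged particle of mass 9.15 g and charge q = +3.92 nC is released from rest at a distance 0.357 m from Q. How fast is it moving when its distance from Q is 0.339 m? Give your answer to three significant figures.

Only the electrostatic force acts, so mechanical energy is conserved: ½mv² = U₁ − U₂ = kQq(1/r₁ − 1/r₂).
U₁ − U₂ = (8.99×10⁹ N·m²/C²)(-6.25×10⁻⁹ C)(3.92×10⁻⁹ C)(1/0.357 − 1/0.339) = 3.28×10⁻⁸ J.
v = √(2·3.28×10⁻⁸/9.15×10⁻³) = 2.68×10⁻³ m/s.

2.68×10⁻³ m/s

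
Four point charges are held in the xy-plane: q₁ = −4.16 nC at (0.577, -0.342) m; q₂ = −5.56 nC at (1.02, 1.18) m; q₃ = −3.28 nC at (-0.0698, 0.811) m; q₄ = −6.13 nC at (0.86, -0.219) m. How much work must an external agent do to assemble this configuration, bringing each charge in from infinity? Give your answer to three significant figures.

The assembly work is the sum of pairwise potential energies, U = Σ_{i<j} kqᵢqⱼ/rᵢⱼ.
Pair separations: r₁₂ = 1.59 m, r₁₃ = 1.32 m, r₁₄ = 0.309 m, r₂₃ = 1.15 m, r₂₄ = 1.41 m, r₃₄ = 1.39 m.
Summing all 6 pair terms gives U = 1.46×10⁻⁶ J.

1.46×10⁻⁶ J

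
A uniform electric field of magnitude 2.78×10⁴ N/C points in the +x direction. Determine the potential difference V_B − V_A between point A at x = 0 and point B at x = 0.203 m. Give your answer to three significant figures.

In a uniform field, potential decreases in the direction of E: V_B − V_A = −E·Δx.
V_B − V_A = −(2.78×10⁴ V/m)(0.203 m) = -5640 V.

-5640 V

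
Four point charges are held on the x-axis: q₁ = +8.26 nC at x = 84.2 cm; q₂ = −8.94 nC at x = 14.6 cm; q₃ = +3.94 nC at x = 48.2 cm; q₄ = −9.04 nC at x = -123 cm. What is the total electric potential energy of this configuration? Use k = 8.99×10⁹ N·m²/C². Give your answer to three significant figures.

-1.07×10⁻⁶ J

The work to assemble the configuration equals its total potential energy, U = Σ kqᵢqⱼ/rᵢⱼ over all pairs.
Pair separations: r₁₂ = 0.696 m, r₁₃ = 0.360 m, r₁₄ = 2.07 m, r₂₃ = 0.336 m, r₂₄ = 1.38 m, r₃₄ = 1.71 m.
Summing all 6 pair terms gives U = -1.07×10⁻⁶ J.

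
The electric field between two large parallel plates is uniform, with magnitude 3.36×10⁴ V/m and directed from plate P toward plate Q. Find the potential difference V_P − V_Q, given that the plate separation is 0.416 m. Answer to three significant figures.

In a uniform field, potential decreases in the direction of E: ΔV = −E·d for a displacement d parallel to E.
Going from Q to P is a displacement of 0.416 m opposite to the field, so V_P − V_Q = +Ed = 1.40×10⁴ V.

1.40×10⁴ V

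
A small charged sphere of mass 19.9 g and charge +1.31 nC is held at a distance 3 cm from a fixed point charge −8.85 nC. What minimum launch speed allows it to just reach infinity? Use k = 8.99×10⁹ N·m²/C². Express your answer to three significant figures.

To just escape, total mechanical energy must reach zero at infinity: ½mv²_min + U = 0, so ½mv²_min = −U = |kQq|/r.
|U| = |kQq|/r = (8.99×10⁹ N·m²/C²)(8.85×10⁻⁹)(1.31×10⁻⁹)/(0.0300) = 3.47×10⁻⁶ J.
v_min = √(2|U|/m) = √(2·3.47×10⁻⁶/0.0199) = 0.0187 m/s.

0.0187 m/s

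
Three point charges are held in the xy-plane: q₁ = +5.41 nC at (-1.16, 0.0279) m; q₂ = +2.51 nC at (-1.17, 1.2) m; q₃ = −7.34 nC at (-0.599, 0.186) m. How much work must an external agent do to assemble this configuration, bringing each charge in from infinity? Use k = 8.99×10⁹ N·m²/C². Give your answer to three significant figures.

The assembly work is the sum of pairwise potential energies, U = Σ_{i<j} kqᵢqⱼ/rᵢⱼ.
Pair separations: r₁₂ = 1.17 m, r₁₃ = 0.583 m, r₂₃ = 1.16 m.
U = (1.04×10⁻⁷) + (-6.12×10⁻⁷) + (-1.42×10⁻⁷) = -6.51×10⁻⁷ J.

-6.51×10⁻⁷ J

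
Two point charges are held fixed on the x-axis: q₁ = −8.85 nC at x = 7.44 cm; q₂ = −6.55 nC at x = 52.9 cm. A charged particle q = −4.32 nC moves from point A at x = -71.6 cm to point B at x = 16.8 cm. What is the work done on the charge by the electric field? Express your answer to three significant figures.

The work done by the electric force is W_field = −ΔU = −q(V_B − V_A) = q(V_A − V_B).
At A: distances to the source charges are 0.790 m, 1.25 m; V_A = Σ kqᵢ/rᵢ = -148 V.
At B: distances to the source charges are 0.0936 m, 0.361 m; V_B = Σ kqᵢ/rᵢ = -1010 V.
ΔV = V_B − V_A = -865 V.
W_field = −qΔV = −(-4.32×10⁻⁹ C)(-865 V) = -3.74×10⁻⁶ J.

-3.74×10⁻⁶ J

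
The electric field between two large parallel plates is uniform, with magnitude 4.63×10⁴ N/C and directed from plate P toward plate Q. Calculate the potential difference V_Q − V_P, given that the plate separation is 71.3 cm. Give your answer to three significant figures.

-3.30×10⁴ V

In a uniform field, potential decreases in the direction of E: ΔV = −E·d for a displacement d parallel to E.
Going from P to Q is a displacement of 71.3 cm along the field, so V_Q − V_P = −Ed = -3.30×10⁴ V.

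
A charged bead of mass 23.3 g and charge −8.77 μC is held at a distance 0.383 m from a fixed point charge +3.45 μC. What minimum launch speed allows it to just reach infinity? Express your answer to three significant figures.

7.81 m/s

To just escape, total mechanical energy must reach zero at infinity: ½mv²_min + U = 0, so ½mv²_min = −U = |kQq|/r.
|U| = |kQq|/r = (8.99×10⁹ N·m²/C²)(3.45×10⁻⁶)(8.77×10⁻⁶)/(0.383) = 0.710 J.
v_min = √(2|U|/m) = √(2·0.710/0.0233) = 7.81 m/s.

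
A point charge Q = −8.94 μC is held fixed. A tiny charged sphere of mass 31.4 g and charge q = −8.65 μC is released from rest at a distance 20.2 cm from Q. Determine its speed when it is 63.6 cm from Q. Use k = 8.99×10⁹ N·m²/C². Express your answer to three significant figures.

Only the electrostatic force acts, so mechanical energy is conserved: ½mv² = U₁ − U₂ = kQq(1/r₁ − 1/r₂).
U₁ − U₂ = (8.99×10⁹ N·m²/C²)(-8.94×10⁻⁶ C)(-8.65×10⁻⁶ C)(1/0.202 − 1/0.636) = 2.35 J.
v = √(2·2.35/0.0314) = 12.2 m/s.

12.2 m/s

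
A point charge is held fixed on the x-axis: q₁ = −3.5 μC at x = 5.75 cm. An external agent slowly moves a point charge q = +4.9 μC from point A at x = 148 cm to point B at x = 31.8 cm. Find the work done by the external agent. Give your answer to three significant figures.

-0.483 J

For quasistatic motion the external work equals the change in potential energy: W_ext = qΔV = q(V_B − V_A).
At A: distance to the source charge is 1.42 m; V_A = kq₁/r = -2.21×10⁴ V.
At B: distance to the source charge is 0.261 m; V_B = kq₁/r = -1.21×10⁵ V.
ΔV = V_B − V_A = -9.87×10⁴ V.
W_ext = qΔV = (4.90×10⁻⁶ C)(-9.87×10⁴ V) = -0.483 J.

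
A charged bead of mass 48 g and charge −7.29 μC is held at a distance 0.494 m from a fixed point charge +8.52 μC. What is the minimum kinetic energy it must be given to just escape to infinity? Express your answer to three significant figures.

To just escape, total mechanical energy must reach zero at infinity: ½mv²_min + U = 0, so ½mv²_min = −U = |kQq|/r.
|U| = |kQq|/r = (8.99×10⁹ N·m²/C²)(8.52×10⁻⁶)(7.29×10⁻⁶)/(0.494) = 1.13 J.

1.13 J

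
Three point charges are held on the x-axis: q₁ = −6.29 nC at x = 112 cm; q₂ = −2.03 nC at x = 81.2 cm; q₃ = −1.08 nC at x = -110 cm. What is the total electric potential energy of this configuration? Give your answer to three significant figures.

4.11×10⁻⁷ J

The assembly work is the sum of pairwise potential energies, U = Σ_{i<j} kqᵢqⱼ/rᵢⱼ.
Pair separations: r₁₂ = 0.308 m, r₁₃ = 2.22 m, r₂₃ = 1.91 m.
U = (3.73×10⁻⁷) + (2.75×10⁻⁸) + (1.03×10⁻⁸) = 4.11×10⁻⁷ J.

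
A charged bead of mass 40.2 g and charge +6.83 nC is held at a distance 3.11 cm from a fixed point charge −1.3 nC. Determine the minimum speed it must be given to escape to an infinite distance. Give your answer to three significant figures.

To just escape, total mechanical energy must reach zero at infinity: ½mv²_min + U = 0, so ½mv²_min = −U = |kQq|/r.
|U| = |kQq|/r = (8.99×10⁹ N·m²/C²)(1.30×10⁻⁹)(6.83×10⁻⁹)/(0.0311) = 2.57×10⁻⁶ J.
v_min = √(2|U|/m) = √(2·2.57×10⁻⁶/0.0402) = 0.0113 m/s.

0.0113 m/s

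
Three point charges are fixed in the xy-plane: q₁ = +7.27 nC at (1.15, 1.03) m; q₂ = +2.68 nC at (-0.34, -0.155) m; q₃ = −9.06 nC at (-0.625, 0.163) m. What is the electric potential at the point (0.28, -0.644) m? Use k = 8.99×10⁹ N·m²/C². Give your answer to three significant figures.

Electric potential is a scalar, so the contributions from each charge add algebraically: V = Σ kqᵢ/rᵢ.
Distances from the field point to each charge: r₁ = 1.89 m, r₂ = 0.790 m, r₃ = 1.21 m.
V = k[(7.27×10⁻⁹)/(1.89) + (2.68×10⁻⁹)/(0.790) + (-9.06×10⁻⁹)/(1.21)] = -2.02 V.

-2.02 V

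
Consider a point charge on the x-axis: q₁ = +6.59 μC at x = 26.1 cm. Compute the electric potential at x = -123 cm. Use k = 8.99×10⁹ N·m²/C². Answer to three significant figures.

The total potential is the scalar sum of each charge's contribution, V = Σ kqᵢ/rᵢ.
V = k[(6.59×10⁻⁶)/(1.49)] = 3.97×10⁴ V.

3.97×10⁴ V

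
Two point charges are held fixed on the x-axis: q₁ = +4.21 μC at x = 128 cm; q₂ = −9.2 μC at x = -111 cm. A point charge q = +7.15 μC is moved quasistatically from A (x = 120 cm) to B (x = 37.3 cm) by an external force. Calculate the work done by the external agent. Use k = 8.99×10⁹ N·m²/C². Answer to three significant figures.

For quasistatic motion the external work equals the change in potential energy: W_ext = qΔV = q(V_B − V_A).
At A: distances to the source charges are 0.0800 m, 2.31 m; V_A = Σ kqᵢ/rᵢ = 4.37×10⁵ V.
At B: distances to the source charges are 0.907 m, 1.48 m; V_B = Σ kqᵢ/rᵢ = -1.40×10⁴ V.
ΔV = V_B − V_A = -4.51×10⁵ V.
W_ext = qΔV = (7.15×10⁻⁶ C)(-4.51×10⁵ V) = -3.23 J.

-3.23 J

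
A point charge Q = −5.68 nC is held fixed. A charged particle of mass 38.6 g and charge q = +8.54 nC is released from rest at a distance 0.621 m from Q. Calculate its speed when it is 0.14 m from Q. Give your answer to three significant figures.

Only the electrostatic force acts, so mechanical energy is conserved: ½mv² = U₁ − U₂ = kQq(1/r₁ − 1/r₂).
U₁ − U₂ = (8.99×10⁹ N·m²/C²)(-5.68×10⁻⁹ C)(8.54×10⁻⁹ C)(1/0.621 − 1/0.140) = 2.41×10⁻⁶ J.
v = √(2·2.41×10⁻⁶/0.0386) = 0.0112 m/s.

0.0112 m/s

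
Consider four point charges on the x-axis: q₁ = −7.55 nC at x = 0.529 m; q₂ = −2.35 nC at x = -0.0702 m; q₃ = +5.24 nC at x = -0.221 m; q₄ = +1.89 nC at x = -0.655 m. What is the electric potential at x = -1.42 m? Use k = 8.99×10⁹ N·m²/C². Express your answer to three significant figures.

11.0 V

The total potential is the scalar sum of each charge's contribution, V = Σ kqᵢ/rᵢ.
Distances from the field point to each charge: r₁ = 1.95 m, r₂ = 1.35 m, r₃ = 1.20 m, r₄ = 0.765 m.
V = k[(-7.55×10⁻⁹)/(1.95) + (-2.35×10⁻⁹)/(1.35) + (5.24×10⁻⁹)/(1.20) + (1.89×10⁻⁹)/(0.765)] = 11.0 V.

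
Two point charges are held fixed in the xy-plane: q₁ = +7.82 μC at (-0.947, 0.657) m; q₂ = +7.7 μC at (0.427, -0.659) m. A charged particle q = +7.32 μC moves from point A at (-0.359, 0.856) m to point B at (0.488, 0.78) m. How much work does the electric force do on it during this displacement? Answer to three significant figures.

0.417 J

The work done by the electric force is W_field = −ΔU = −q(V_B − V_A) = q(V_A − V_B).
At A: distances to the source charges are 0.621 m, 1.71 m; V_A = Σ kqᵢ/rᵢ = 1.54×10⁵ V.
At B: distances to the source charges are 1.44 m, 1.44 m; V_B = Σ kqᵢ/rᵢ = 9.69×10⁴ V.
ΔV = V_B − V_A = -5.69×10⁴ V.
W_field = −qΔV = −(7.32×10⁻⁶ C)(-5.69×10⁴ V) = 0.417 J.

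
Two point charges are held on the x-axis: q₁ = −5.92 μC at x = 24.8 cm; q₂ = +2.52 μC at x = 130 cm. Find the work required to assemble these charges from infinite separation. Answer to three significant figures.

-0.127 J

The work to assemble the configuration equals its total potential energy, U = Σ kqᵢqⱼ/rᵢⱼ over all pairs.
Pair separations: r₁₂ = 1.05 m.
U = (-0.127) = -0.127 J.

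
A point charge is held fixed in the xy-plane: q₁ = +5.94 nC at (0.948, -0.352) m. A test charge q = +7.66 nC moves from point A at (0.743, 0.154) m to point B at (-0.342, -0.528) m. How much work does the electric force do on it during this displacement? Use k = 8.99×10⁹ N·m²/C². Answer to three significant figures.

4.35×10⁻⁷ J

The work done by the electric force is W_field = −ΔU = −q(V_B − V_A) = q(V_A − V_B).
At A: distance to the source charge is 0.546 m; V_A = kq₁/r = 97.8 V.
At B: distance to the source charge is 1.30 m; V_B = kq₁/r = 41.0 V.
ΔV = V_B − V_A = -56.8 V.
W_field = −qΔV = −(7.66×10⁻⁹ C)(-56.8 V) = 4.35×10⁻⁷ J.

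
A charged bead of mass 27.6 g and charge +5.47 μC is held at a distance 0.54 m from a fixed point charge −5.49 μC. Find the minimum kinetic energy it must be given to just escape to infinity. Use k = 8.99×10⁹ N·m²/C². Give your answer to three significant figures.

0.500 J

To just escape, total mechanical energy must reach zero at infinity: ½mv²_min + U = 0, so ½mv²_min = −U = |kQq|/r.
|U| = |kQq|/r = (8.99×10⁹ N·m²/C²)(5.49×10⁻⁶)(5.47×10⁻⁶)/(0.540) = 0.500 J.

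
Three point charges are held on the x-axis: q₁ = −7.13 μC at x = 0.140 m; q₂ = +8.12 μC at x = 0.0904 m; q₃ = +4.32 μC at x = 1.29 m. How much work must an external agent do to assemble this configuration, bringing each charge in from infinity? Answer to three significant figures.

The work to assemble the configuration equals its total potential energy, U = Σ kqᵢqⱼ/rᵢⱼ over all pairs.
Pair separations: r₁₂ = 0.0496 m, r₁₃ = 1.15 m, r₂₃ = 1.20 m.
U = (-10.5) + (-0.241) + (0.263) = -10.5 J.

-10.5 J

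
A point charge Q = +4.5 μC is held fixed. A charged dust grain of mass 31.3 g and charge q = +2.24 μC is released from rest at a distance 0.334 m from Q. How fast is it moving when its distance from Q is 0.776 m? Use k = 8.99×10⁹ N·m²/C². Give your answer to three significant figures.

3.14 m/s

Only the electrostatic force acts, so mechanical energy is conserved: ½mv² = U₁ − U₂ = kQq(1/r₁ − 1/r₂).
U₁ − U₂ = (8.99×10⁹ N·m²/C²)(4.50×10⁻⁶ C)(2.24×10⁻⁶ C)(1/0.334 − 1/0.776) = 0.155 J.
v = √(2·0.155/0.0313) = 3.14 m/s.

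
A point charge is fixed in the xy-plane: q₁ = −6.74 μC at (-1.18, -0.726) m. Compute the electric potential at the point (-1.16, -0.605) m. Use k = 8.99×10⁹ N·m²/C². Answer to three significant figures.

-4.94×10⁵ V

The total potential is the scalar sum of each charge's contribution, V = Σ kqᵢ/rᵢ.
Distances from the field point to each charge: r₁ = 0.123 m.
V = k[(-6.74×10⁻⁶)/(0.123)] = -4.94×10⁵ V.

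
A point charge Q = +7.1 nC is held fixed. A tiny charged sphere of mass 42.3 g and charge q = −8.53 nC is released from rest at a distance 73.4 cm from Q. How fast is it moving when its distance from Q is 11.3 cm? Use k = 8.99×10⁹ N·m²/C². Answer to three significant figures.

0.0139 m/s

Only the electrostatic force acts, so mechanical energy is conserved: ½mv² = U₁ − U₂ = kQq(1/r₁ − 1/r₂).
U₁ − U₂ = (8.99×10⁹ N·m²/C²)(7.10×10⁻⁹ C)(-8.53×10⁻⁹ C)(1/0.734 − 1/0.113) = 4.08×10⁻⁶ J.
v = √(2·4.08×10⁻⁶/0.0423) = 0.0139 m/s.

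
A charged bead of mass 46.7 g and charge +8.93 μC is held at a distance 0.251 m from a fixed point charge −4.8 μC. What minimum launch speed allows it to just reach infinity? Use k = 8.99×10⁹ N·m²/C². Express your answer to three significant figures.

To just escape, total mechanical energy must reach zero at infinity: ½mv²_min + U = 0, so ½mv²_min = −U = |kQq|/r.
|U| = |kQq|/r = (8.99×10⁹ N·m²/C²)(4.80×10⁻⁶)(8.93×10⁻⁶)/(0.251) = 1.54 J.
v_min = √(2|U|/m) = √(2·1.54/0.0467) = 8.11 m/s.

8.11 m/s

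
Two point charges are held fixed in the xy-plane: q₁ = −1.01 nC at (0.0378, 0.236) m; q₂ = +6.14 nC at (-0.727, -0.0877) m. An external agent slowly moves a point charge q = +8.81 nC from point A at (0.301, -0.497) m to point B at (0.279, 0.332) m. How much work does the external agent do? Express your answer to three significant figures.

-1.99×10⁻⁷ J

For quasistatic motion the external work equals the change in potential energy: W_ext = qΔV = q(V_B − V_A).
At A: distances to the source charges are 0.779 m, 1.11 m; V_A = Σ kqᵢ/rᵢ = 38.2 V.
At B: distances to the source charges are 0.260 m, 1.09 m; V_B = Σ kqᵢ/rᵢ = 15.7 V.
ΔV = V_B − V_A = -22.6 V.
W_ext = qΔV = (8.81×10⁻⁹ C)(-22.6 V) = -1.99×10⁻⁷ J.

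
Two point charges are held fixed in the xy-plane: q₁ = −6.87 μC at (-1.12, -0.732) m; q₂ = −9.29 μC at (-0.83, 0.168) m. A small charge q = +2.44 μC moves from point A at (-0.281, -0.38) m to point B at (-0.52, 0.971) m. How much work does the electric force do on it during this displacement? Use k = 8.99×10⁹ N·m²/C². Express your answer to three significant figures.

-0.108 J

The work done by the electric force is W_field = −ΔU = −q(V_B − V_A) = q(V_A − V_B).
At A: distances to the source charges are 0.910 m, 0.776 m; V_A = Σ kqᵢ/rᵢ = -1.76×10⁵ V.
At B: distances to the source charges are 1.81 m, 0.861 m; V_B = Σ kqᵢ/rᵢ = -1.31×10⁵ V.
ΔV = V_B − V_A = 4.43×10⁴ V.
W_field = −qΔV = −(2.44×10⁻⁶ C)(4.43×10⁴ V) = -0.108 J.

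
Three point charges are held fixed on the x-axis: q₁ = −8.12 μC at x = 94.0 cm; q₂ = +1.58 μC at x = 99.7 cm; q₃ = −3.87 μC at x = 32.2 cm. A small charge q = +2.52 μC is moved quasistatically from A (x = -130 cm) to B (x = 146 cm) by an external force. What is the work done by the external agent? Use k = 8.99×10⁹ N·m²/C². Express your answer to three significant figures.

-0.233 J

For quasistatic motion the external work equals the change in potential energy: W_ext = qΔV = q(V_B − V_A).
At A: distances to the source charges are 2.24 m, 2.30 m, 1.62 m; V_A = Σ kqᵢ/rᵢ = -4.79×10⁴ V.
At B: distances to the source charges are 0.520 m, 0.463 m, 1.14 m; V_B = Σ kqᵢ/rᵢ = -1.40×10⁵ V.
ΔV = V_B − V_A = -9.24×10⁴ V.
W_ext = qΔV = (2.52×10⁻⁶ C)(-9.24×10⁴ V) = -0.233 J.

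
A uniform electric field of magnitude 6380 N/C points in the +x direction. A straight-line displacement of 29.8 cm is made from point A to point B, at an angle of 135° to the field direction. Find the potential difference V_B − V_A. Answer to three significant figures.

1340 V

Only the component of displacement along E changes the potential: ΔV = −E·d·cosθ.
ΔV = −(6380 V/m)(0.298 m)cos135° = 1340 V.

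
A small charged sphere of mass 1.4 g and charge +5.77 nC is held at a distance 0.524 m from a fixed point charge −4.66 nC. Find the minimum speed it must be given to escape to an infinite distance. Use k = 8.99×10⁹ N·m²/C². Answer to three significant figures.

To just escape, total mechanical energy must reach zero at infinity: ½mv²_min + U = 0, so ½mv²_min = −U = |kQq|/r.
|U| = |kQq|/r = (8.99×10⁹ N·m²/C²)(4.66×10⁻⁹)(5.77×10⁻⁹)/(0.524) = 4.61×10⁻⁷ J.
v_min = √(2|U|/m) = √(2·4.61×10⁻⁷/1.40×10⁻³) = 0.0257 m/s.

0.0257 m/s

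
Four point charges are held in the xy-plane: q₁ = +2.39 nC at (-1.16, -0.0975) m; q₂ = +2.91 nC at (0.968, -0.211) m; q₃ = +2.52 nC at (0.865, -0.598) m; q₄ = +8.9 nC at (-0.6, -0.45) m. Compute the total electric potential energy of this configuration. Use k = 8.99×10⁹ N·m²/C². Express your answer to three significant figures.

7.93×10⁻⁷ J

The work to assemble the configuration equals its total potential energy, U = Σ kqᵢqⱼ/rᵢⱼ over all pairs.
Pair separations: r₁₂ = 2.13 m, r₁₃ = 2.09 m, r₁₄ = 0.662 m, r₂₃ = 0.400 m, r₂₄ = 1.59 m, r₃₄ = 1.47 m.
Summing all 6 pair terms gives U = 7.93×10⁻⁷ J.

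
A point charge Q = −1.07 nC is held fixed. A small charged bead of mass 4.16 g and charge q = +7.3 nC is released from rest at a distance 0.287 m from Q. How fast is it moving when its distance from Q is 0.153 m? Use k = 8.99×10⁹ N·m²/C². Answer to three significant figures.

Only the electrostatic force acts, so mechanical energy is conserved: ½mv² = U₁ − U₂ = kQq(1/r₁ − 1/r₂).
U₁ − U₂ = (8.99×10⁹ N·m²/C²)(-1.07×10⁻⁹ C)(7.30×10⁻⁹ C)(1/0.287 − 1/0.153) = 2.14×10⁻⁷ J.
v = √(2·2.14×10⁻⁷/4.16×10⁻³) = 0.0102 m/s.

0.0102 m/s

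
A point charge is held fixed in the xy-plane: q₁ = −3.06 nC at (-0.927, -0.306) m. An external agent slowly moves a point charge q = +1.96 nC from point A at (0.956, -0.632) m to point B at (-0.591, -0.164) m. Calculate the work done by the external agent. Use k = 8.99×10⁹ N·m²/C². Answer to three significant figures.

-1.20×10⁻⁷ J

For quasistatic motion the external work equals the change in potential energy: W_ext = qΔV = q(V_B − V_A).
At A: distance to the source charge is 1.91 m; V_A = kq₁/r = -14.4 V.
At B: distance to the source charge is 0.365 m; V_B = kq₁/r = -75.4 V.
ΔV = V_B − V_A = -61.0 V.
W_ext = qΔV = (1.96×10⁻⁹ C)(-61.0 V) = -1.20×10⁻⁷ J.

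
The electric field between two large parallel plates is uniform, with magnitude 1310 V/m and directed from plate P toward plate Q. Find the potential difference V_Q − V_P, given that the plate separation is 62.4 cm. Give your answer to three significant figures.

-817 V

In a uniform field, potential decreases in the direction of E: ΔV = −E·d for a displacement d parallel to E.
Going from P to Q is a displacement of 62.4 cm along the field, so V_Q − V_P = −Ed = -817 V.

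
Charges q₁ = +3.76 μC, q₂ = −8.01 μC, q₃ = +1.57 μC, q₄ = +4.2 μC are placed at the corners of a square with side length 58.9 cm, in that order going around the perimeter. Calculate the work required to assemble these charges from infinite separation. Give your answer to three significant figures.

The work to assemble the configuration equals its total potential energy, U = Σ kqᵢqⱼ/rᵢⱼ over all pairs.
The four side pairs have separation 0.589 m and the two diagonal pairs 0.833 m.
Summing all 6 pair terms gives U = -0.609 J.

-0.609 J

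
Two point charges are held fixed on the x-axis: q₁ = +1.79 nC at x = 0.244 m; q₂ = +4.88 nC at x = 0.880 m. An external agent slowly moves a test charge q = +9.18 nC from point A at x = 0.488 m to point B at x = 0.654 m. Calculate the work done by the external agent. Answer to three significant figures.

5.10×10⁻⁷ J

For quasistatic motion the external work equals the change in potential energy: W_ext = qΔV = q(V_B − V_A).
At A: distances to the source charges are 0.244 m, 0.392 m; V_A = Σ kqᵢ/rᵢ = 178 V.
At B: distances to the source charges are 0.410 m, 0.226 m; V_B = Σ kqᵢ/rᵢ = 233 V.
ΔV = V_B − V_A = 55.5 V.
W_ext = qΔV = (9.18×10⁻⁹ C)(55.5 V) = 5.10×10⁻⁷ J.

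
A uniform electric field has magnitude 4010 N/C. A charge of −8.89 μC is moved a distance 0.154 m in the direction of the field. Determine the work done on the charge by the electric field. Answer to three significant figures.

The potential change for a displacement 0.154 m in the direction of the field is ΔV = −Ed = -618 V.
W_field = −qΔV = -5.49×10⁻³ J.

-5.49×10⁻³ J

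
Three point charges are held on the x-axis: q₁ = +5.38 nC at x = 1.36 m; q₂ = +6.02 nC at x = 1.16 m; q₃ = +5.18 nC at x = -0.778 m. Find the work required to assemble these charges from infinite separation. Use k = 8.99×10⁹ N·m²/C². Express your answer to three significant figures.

1.72×10⁻⁶ J

The work to assemble the configuration equals its total potential energy, U = Σ kqᵢqⱼ/rᵢⱼ over all pairs.
Pair separations: r₁₂ = 0.200 m, r₁₃ = 2.14 m, r₂₃ = 1.94 m.
U = (1.46×10⁻⁶) + (1.17×10⁻⁷) + (1.45×10⁻⁷) = 1.72×10⁻⁶ J.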